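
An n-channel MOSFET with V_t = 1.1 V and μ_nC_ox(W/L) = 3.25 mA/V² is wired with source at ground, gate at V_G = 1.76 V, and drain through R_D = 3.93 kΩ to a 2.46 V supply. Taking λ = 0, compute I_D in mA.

V_GS = V_G = 1.76 V, so V_ov = 1.76 − 1.1 = 0.66 V.
Assume saturation: I_D = ½ k_n V_ov² = 0.5 × 3.25 × 0.66² = 0.708 mA, giving V_DS = V_DD − I_D R_D = 2.46 − 0.708 × 3.93 = -0.322 V.
But -0.322 V < V_ov = 0.66 V, so the device is actually in triode.
In triode I_D = k_n[V_ov V_DS − ½ V_DS²] and I_D = (V_DD − V_DS)/R_D. Equating: 6.39 V_DS² − 9.43 V_DS + 2.46 = 0, giving V_DS = 0.338 V (the root below V_ov).
I_D = (2.46 − 0.338) / 3.93 = 0.54 mA.

I_D = 0.540 mA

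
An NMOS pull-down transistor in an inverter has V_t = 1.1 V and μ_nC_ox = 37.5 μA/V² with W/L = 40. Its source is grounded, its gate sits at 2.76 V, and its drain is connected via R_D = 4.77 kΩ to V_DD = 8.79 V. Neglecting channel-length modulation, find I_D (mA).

I_D = 1.65 mA

V_GS = V_G = 2.76 V, so V_ov = 2.76 − 1.1 = 1.66 V.
k_n = μ_nC_ox · (W/L) = 1.5 mA/V².
Assume saturation: I_D = ½ k_n V_ov² = 0.5 × 1.5 × 1.66² = 2.07 mA, giving V_DS = V_DD − I_D R_D = 8.79 − 2.07 × 4.77 = -1.07 V.
But -1.07 V < V_ov = 1.66 V, so the device is actually in triode.
In triode I_D = k_n[V_ov V_DS − ½ V_DS²] and I_D = (V_DD − V_DS)/R_D. Equating: 3.58 V_DS² − 12.88 V_DS + 8.79 = 0, giving V_DS = 0.915 V (the root below V_ov).
I_D = (8.79 − 0.915) / 4.77 = 1.65 mA.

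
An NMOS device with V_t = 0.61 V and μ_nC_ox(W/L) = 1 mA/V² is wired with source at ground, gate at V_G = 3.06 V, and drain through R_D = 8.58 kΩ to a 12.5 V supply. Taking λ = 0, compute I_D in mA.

V_GS = V_G = 3.06 V, so V_ov = 3.06 − 0.61 = 2.45 V.
Assume saturation: I_D = ½ k_n V_ov² = 0.5 × 1 × 2.45² = 3 mA, giving V_DS = V_DD − I_D R_D = 12.5 − 3 × 8.58 = -13.3 V.
But -13.3 V < V_ov = 2.45 V, so the device is actually in triode.
In triode I_D = k_n[V_ov V_DS − ½ V_DS²] and I_D = (V_DD − V_DS)/R_D. Equating: 4.29 V_DS² − 22.02 V_DS + 12.5 = 0, giving V_DS = 0.65 V (the root below V_ov).
I_D = (12.5 − 0.65) / 8.58 = 1.38 mA.

I_D = 1.38 mA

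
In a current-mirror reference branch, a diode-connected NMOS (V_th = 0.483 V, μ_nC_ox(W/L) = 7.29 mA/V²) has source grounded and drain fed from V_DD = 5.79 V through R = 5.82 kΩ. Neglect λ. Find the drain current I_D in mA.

With gate tied to drain, V_GS = V_DS ≥ V_GS − V_th, so the device is in saturation.
KCL at the drain: ½ k_n (V_GS − V_th)² = (V_DD − V_GS)/R.
Let x = V_GS − 0.483. Then 21.2 x² + x − 5.307 = 0, giving x = 0.477 V (positive root), so V_GS = 0.96 V.
I_D = (V_DD − V_GS)/R = (5.79 − 0.96) / 5.82 = 0.83 mA.

I_D = 0.830 mA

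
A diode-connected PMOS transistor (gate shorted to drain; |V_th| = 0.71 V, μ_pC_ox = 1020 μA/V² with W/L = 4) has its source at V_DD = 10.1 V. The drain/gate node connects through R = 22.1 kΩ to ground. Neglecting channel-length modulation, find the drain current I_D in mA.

With gate tied to drain, V_SG = V_SD ≥ V_SG − |V_th|, so the device is in saturation.
k_p = μ_pC_ox · (W/L) = 4.08 mA/V².
KCL at the drain: ½ k_p (V_SG − |V_th|)² = (V_DD − V_SG)/R.
Let x = V_SG − 0.71. Then 45.1 x² + x − 9.39 = 0, giving x = 0.445 V (positive root), so V_SG = 1.16 V.
I_D = (V_DD − V_SG)/R = (10.1 − 1.16) / 22.1 = 0.405 mA.

I_D = 0.405 mA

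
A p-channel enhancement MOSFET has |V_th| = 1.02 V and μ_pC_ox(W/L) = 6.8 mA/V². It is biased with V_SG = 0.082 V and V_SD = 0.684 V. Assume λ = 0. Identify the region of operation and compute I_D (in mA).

V_SG = 0.082 V < |V_th| = 1.02 V, so the transistor is in cutoff.

Cutoff; I_D = 0 mA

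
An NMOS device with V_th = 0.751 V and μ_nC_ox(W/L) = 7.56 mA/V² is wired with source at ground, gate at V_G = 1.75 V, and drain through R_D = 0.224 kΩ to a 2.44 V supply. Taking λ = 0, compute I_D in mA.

I_D = 3.77 mA

V_GS = V_G = 1.75 V, so V_ov = 1.75 − 0.751 = 0.999 V.
Assume saturation: I_D = ½ k_n V_ov² = 0.5 × 7.56 × 0.999² = 3.77 mA, giving V_DS = V_DD − I_D R_D = 2.44 − 3.77 × 0.224 = 1.59 V.
V_DS = 1.59 V ≥ V_ov = 0.999 V, confirming saturation.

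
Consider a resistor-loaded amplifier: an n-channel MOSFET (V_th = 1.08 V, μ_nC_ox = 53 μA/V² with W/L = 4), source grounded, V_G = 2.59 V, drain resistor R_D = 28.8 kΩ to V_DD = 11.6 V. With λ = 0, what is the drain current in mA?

I_D = 0.242 mA

V_GS = V_G = 2.59 V, so V_ov = 2.59 − 1.08 = 1.51 V.
k_n = μ_nC_ox · (W/L) = 0.212 mA/V².
Assume saturation: I_D = ½ k_n V_ov² = 0.5 × 0.212 × 1.51² = 0.242 mA, giving V_DS = V_DD − I_D R_D = 11.6 − 0.242 × 28.8 = 4.64 V.
V_DS = 4.64 V ≥ V_ov = 1.51 V, confirming saturation.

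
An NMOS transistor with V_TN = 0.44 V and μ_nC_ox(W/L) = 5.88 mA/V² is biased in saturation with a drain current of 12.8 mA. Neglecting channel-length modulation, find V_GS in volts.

In saturation I_D = ½ k_n (V_GS − V_TN)², so V_GS − V_TN = √(2 I_D / k_n) = √(2 × 12.8 / 5.88) = 2.09 V.
V_GS = 0.44 + 2.09 = 2.53 V.

V_GS = 2.53 V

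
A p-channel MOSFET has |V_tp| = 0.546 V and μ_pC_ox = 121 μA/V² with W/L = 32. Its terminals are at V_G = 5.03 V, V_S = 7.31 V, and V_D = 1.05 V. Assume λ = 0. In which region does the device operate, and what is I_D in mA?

Saturation; I_D = 5.82 mA

V_SG = V_S − V_G = 7.31 − 5.03 = 2.28 V; V_SD = V_S − V_D = 7.31 − 1.05 = 6.26 V.
k_p = μ_pC_ox · (W/L) = 3.872 mA/V².
V_ov = V_SG − |V_tp| = 2.28 − 0.546 = 1.73 V.
Since V_SD = 6.26 V ≥ V_ov = 1.73 V, the device is in saturation.
I_D = ½ k_p V_ov² = 0.5 × 3.872 × 1.73² = 5.82 mA.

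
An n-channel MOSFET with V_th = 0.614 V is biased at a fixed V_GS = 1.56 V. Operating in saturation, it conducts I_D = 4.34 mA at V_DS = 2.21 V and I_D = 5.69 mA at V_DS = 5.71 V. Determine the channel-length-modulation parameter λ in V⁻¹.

With V_GS fixed, I_D ∝ (1 + λ V_DS) in saturation, so I_D2/I_D1 = (1 + λ V_DS2)/(1 + λ V_DS1).
5.69/4.34 = 1.311 = (1 + 5.71 λ)/(1 + 2.21 λ).
Solving: λ (I_D1 V_DS2 − I_D2 V_DS1) = I_D2 − I_D1, so λ = (5.69 − 4.34) / (4.34 × 5.71 − 5.69 × 2.21) = 1.35 / 12.2 = 0.111 V⁻¹.

λ = 0.111 V⁻¹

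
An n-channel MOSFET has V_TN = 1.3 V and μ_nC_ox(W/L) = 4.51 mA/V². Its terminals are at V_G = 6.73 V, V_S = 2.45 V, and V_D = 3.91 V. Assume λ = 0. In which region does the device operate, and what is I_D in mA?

Triode; I_D = 14.8 mA

V_GS = V_G − V_S = 6.73 − 2.45 = 4.28 V; V_DS = V_D − V_S = 3.91 − 2.45 = 1.46 V.
V_ov = V_GS − V_TN = 4.28 − 1.3 = 2.98 V.
Since V_DS = 1.46 V < V_ov = 2.98 V, the device is in the triode region.
I_D = k_n [V_ov · V_DS − ½ V_DS²] = 4.51 × [2.98 × 1.46 − 0.5 × 1.46²] = 14.8 mA.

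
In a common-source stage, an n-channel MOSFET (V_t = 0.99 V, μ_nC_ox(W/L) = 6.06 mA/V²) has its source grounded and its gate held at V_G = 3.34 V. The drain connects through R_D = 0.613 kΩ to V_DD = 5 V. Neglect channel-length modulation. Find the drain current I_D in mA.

V_GS = V_G = 3.34 V, so V_ov = 3.34 − 0.99 = 2.35 V.
Assume saturation: I_D = ½ k_n V_ov² = 0.5 × 6.06 × 2.35² = 16.7 mA, giving V_DS = V_DD − I_D R_D = 5 − 16.7 × 0.613 = -5.26 V.
But -5.26 V < V_ov = 2.35 V, so the device is actually in triode.
In triode I_D = k_n[V_ov V_DS − ½ V_DS²] and I_D = (V_DD − V_DS)/R_D. Equating: 1.86 V_DS² − 9.73 V_DS + 5 = 0, giving V_DS = 0.578 V (the root below V_ov).
I_D = (5 − 0.578) / 0.613 = 7.21 mA.

I_D = 7.21 mA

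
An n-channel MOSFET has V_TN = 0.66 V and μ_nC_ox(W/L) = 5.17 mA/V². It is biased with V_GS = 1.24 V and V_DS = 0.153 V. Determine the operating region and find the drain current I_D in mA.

Triode; I_D = 0.398 mA

V_ov = V_GS − V_TN = 1.24 − 0.66 = 0.58 V.
Since V_DS = 0.153 V < V_ov = 0.58 V, the device is in the triode region.
I_D = k_n [V_ov · V_DS − ½ V_DS²] = 5.17 × [0.58 × 0.153 − 0.5 × 0.153²] = 0.398 mA.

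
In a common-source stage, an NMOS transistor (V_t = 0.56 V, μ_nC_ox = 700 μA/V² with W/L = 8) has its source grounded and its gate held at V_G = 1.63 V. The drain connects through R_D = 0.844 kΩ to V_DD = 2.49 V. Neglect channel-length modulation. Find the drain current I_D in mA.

I_D = 2.34 mA

V_GS = V_G = 1.63 V, so V_ov = 1.63 − 0.56 = 1.07 V.
k_n = μ_nC_ox · (W/L) = 5.6 mA/V².
Assume saturation: I_D = ½ k_n V_ov² = 0.5 × 5.6 × 1.07² = 3.21 mA, giving V_DS = V_DD − I_D R_D = 2.49 − 3.21 × 0.844 = -0.216 V.
But -0.216 V < V_ov = 1.07 V, so the device is actually in triode.
In triode I_D = k_n[V_ov V_DS − ½ V_DS²] and I_D = (V_DD − V_DS)/R_D. Equating: 2.36 V_DS² − 6.057 V_DS + 2.49 = 0, giving V_DS = 0.514 V (the root below V_ov).
I_D = (2.49 − 0.514) / 0.844 = 2.34 mA.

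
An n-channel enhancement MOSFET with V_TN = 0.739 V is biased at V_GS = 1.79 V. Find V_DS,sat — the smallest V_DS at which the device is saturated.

The boundary between triode and saturation is V_DS = V_GS − V_TN = V_ov.
V_ov = 1.79 − 0.739 = 1.05 V.

V_DS,sat = 1.05 V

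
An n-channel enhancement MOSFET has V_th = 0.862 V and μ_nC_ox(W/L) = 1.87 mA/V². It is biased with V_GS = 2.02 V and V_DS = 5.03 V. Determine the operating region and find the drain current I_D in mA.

Saturation; I_D = 1.25 mA

V_ov = V_GS − V_th = 2.02 − 0.862 = 1.16 V.
Since V_DS = 5.03 V ≥ V_ov = 1.16 V, the device is in saturation.
I_D = ½ k_n V_ov² = 0.5 × 1.87 × 1.16² = 1.25 mA.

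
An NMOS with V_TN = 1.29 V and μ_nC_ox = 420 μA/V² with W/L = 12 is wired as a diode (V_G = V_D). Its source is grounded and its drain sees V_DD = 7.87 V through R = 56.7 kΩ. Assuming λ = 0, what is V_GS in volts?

V_GS = 1.50 V

With gate tied to drain, V_GS = V_DS ≥ V_GS − V_TN, so the device is in saturation.
k_n = μ_nC_ox · (W/L) = 5.04 mA/V².
KCL at the drain: ½ k_n (V_GS − V_TN)² = (V_DD − V_GS)/R.
Let x = V_GS − 1.29. Then 143 x² + x − 6.58 = 0, giving x = 0.211 V (positive root), so V_GS = 1.5 V.
I_D = (V_DD − V_GS)/R = (7.87 − 1.5) / 56.7 = 0.112 mA.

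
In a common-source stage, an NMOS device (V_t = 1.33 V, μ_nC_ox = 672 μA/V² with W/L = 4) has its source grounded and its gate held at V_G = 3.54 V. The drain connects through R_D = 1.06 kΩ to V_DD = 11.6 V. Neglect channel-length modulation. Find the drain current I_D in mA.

I_D = 6.56 mA

V_GS = V_G = 3.54 V, so V_ov = 3.54 − 1.33 = 2.21 V.
k_n = μ_nC_ox · (W/L) = 2.688 mA/V².
Assume saturation: I_D = ½ k_n V_ov² = 0.5 × 2.688 × 2.21² = 6.56 mA, giving V_DS = V_DD − I_D R_D = 11.6 − 6.56 × 1.06 = 4.64 V.
V_DS = 4.64 V ≥ V_ov = 2.21 V, confirming saturation.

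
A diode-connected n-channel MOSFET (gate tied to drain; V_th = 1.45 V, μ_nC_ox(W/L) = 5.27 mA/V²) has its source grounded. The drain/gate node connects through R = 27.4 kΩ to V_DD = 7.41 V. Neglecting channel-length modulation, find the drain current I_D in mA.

I_D = 0.207 mA

With gate tied to drain, V_GS = V_DS ≥ V_GS − V_th, so the device is in saturation.
KCL at the drain: ½ k_n (V_GS − V_th)² = (V_DD − V_GS)/R.
Let x = V_GS − 1.45. Then 72.2 x² + x − 5.96 = 0, giving x = 0.28 V (positive root), so V_GS = 1.73 V.
I_D = (V_DD − V_GS)/R = (7.41 − 1.73) / 27.4 = 0.207 mA.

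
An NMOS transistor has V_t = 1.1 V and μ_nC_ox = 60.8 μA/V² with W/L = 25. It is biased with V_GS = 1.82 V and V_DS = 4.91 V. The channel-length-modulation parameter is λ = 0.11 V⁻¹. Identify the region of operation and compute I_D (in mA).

Saturation; I_D = 0.607 mA

k_n = μ_nC_ox · (W/L) = 1.52 mA/V².
V_ov = V_GS − V_t = 1.82 − 1.1 = 0.72 V.
Since V_DS = 4.91 V ≥ V_ov = 0.72 V, the device is in saturation.
I_D = ½ k_n V_ov² (1 + λ V_DS) = 0.5 × 1.52 × 0.72² × (1 + 0.11 × 4.91) = 0.607 mA.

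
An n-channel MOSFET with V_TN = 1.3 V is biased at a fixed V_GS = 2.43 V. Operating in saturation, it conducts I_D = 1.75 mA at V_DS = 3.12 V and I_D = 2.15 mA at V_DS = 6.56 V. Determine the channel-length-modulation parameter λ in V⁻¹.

λ = 0.0838 V⁻¹

With V_GS fixed, I_D ∝ (1 + λ V_DS) in saturation, so I_D2/I_D1 = (1 + λ V_DS2)/(1 + λ V_DS1).
2.15/1.75 = 1.229 = (1 + 6.56 λ)/(1 + 3.12 λ).
Solving: λ (I_D1 V_DS2 − I_D2 V_DS1) = I_D2 − I_D1, so λ = (2.15 − 1.75) / (1.75 × 6.56 − 2.15 × 3.12) = 0.4 / 4.77 = 0.0838 V⁻¹.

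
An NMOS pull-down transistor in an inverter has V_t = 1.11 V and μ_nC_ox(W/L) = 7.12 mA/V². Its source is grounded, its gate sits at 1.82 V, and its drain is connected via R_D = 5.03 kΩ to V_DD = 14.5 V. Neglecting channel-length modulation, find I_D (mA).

V_GS = V_G = 1.82 V, so V_ov = 1.82 − 1.11 = 0.71 V.
Assume saturation: I_D = ½ k_n V_ov² = 0.5 × 7.12 × 0.71² = 1.79 mA, giving V_DS = V_DD − I_D R_D = 14.5 − 1.79 × 5.03 = 5.47 V.
V_DS = 5.47 V ≥ V_ov = 0.71 V, confirming saturation.

I_D = 1.79 mA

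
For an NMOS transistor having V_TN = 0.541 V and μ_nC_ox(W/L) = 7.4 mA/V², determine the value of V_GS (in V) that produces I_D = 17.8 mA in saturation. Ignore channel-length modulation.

In saturation I_D = ½ k_n (V_GS − V_TN)², so V_GS − V_TN = √(2 I_D / k_n) = √(2 × 17.8 / 7.4) = 2.19 V.
V_GS = 0.541 + 2.19 = 2.73 V.

V_GS = 2.73 V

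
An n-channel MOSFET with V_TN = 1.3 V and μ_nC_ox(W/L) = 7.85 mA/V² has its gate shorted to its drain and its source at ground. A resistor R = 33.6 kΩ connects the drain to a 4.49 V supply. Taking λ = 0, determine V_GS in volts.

With gate tied to drain, V_GS = V_DS ≥ V_GS − V_TN, so the device is in saturation.
KCL at the drain: ½ k_n (V_GS − V_TN)² = (V_DD − V_GS)/R.
Let x = V_GS − 1.3. Then 132 x² + x − 3.19 = 0, giving x = 0.152 V (positive root), so V_GS = 1.45 V.
I_D = (V_DD − V_GS)/R = (4.49 − 1.45) / 33.6 = 0.0904 mA.

V_GS = 1.45 V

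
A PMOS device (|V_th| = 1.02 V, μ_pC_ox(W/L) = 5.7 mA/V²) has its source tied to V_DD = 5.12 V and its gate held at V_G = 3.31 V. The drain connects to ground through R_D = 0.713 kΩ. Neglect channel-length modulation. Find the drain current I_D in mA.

I_D = 1.78 mA

V_SG = V_DD − V_G = 5.12 − 3.31 = 1.81 V, so V_ov = 1.81 − 1.02 = 0.79 V.
Assume saturation: I_D = ½ k_p V_ov² = 0.5 × 5.7 × 0.79² = 1.78 mA, giving V_SD = V_DD − I_D R_D = 5.12 − 1.78 × 0.713 = 3.85 V.
V_SD = 3.85 V ≥ V_ov = 0.79 V, confirming saturation.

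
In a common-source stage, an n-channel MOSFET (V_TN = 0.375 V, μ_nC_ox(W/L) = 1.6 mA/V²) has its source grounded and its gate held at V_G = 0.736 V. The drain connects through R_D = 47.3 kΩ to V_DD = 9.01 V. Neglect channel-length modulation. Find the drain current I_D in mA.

V_GS = V_G = 0.736 V, so V_ov = 0.736 − 0.375 = 0.361 V.
Assume saturation: I_D = ½ k_n V_ov² = 0.5 × 1.6 × 0.361² = 0.104 mA, giving V_DS = V_DD − I_D R_D = 9.01 − 0.104 × 47.3 = 4.08 V.
V_DS = 4.08 V ≥ V_ov = 0.361 V, confirming saturation.

I_D = 0.104 mA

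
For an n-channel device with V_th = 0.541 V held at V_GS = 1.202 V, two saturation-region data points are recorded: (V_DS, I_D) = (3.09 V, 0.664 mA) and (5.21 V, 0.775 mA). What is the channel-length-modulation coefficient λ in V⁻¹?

λ = 0.104 V⁻¹

With V_GS fixed, I_D ∝ (1 + λ V_DS) in saturation, so I_D2/I_D1 = (1 + λ V_DS2)/(1 + λ V_DS1).
0.775/0.664 = 1.167 = (1 + 5.21 λ)/(1 + 3.09 λ).
Solving: λ (I_D1 V_DS2 − I_D2 V_DS1) = I_D2 − I_D1, so λ = (0.775 − 0.664) / (0.664 × 5.21 − 0.775 × 3.09) = 0.111 / 1.06 = 0.104 V⁻¹.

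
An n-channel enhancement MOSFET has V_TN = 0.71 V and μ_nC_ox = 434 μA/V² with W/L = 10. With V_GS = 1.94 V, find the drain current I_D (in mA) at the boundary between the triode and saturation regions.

At the boundary V_DS = V_ov = V_GS − V_TN = 1.94 − 0.71 = 1.23 V.
k_n = μ_nC_ox · (W/L) = 4.34 mA/V².
I_D = ½ k_n V_ov² = 0.5 × 4.34 × 1.23² = 3.28 mA.

I_D = 3.28 mA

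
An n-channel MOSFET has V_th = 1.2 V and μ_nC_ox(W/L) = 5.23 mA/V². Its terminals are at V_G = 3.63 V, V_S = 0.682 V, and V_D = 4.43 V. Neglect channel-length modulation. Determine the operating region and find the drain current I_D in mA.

Saturation; I_D = 7.99 mA

V_GS = V_G − V_S = 3.63 − 0.682 = 2.95 V; V_DS = V_D − V_S = 4.43 − 0.682 = 3.75 V.
V_ov = V_GS − V_th = 2.95 − 1.2 = 1.75 V.
Since V_DS = 3.75 V ≥ V_ov = 1.75 V, the device is in saturation.
I_D = ½ k_n V_ov² = 0.5 × 5.23 × 1.75² = 7.99 mA.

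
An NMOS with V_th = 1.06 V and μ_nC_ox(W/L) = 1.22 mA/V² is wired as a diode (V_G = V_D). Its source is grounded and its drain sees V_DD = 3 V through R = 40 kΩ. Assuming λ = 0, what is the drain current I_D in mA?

With gate tied to drain, V_GS = V_DS ≥ V_GS − V_th, so the device is in saturation.
KCL at the drain: ½ k_n (V_GS − V_th)² = (V_DD − V_GS)/R.
Let x = V_GS − 1.06. Then 24.4 x² + x − 1.94 = 0, giving x = 0.262 V (positive root), so V_GS = 1.32 V.
I_D = (V_DD − V_GS)/R = (3 − 1.32) / 40 = 0.0419 mA.

I_D = 0.0419 mA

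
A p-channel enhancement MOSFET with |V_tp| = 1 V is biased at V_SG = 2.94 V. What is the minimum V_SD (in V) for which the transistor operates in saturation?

The boundary between triode and saturation is V_SD = V_SG − |V_tp| = V_ov.
V_ov = 2.94 − 1 = 1.94 V.

V_SD,sat = 1.94 V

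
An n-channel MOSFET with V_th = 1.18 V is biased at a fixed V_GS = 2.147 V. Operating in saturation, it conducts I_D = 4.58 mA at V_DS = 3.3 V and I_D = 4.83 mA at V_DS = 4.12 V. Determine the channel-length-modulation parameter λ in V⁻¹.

λ = 0.0853 V⁻¹

With V_GS fixed, I_D ∝ (1 + λ V_DS) in saturation, so I_D2/I_D1 = (1 + λ V_DS2)/(1 + λ V_DS1).
4.83/4.58 = 1.055 = (1 + 4.12 λ)/(1 + 3.3 λ).
Solving: λ (I_D1 V_DS2 − I_D2 V_DS1) = I_D2 − I_D1, so λ = (4.83 − 4.58) / (4.58 × 4.12 − 4.83 × 3.3) = 0.25 / 2.93 = 0.0853 V⁻¹.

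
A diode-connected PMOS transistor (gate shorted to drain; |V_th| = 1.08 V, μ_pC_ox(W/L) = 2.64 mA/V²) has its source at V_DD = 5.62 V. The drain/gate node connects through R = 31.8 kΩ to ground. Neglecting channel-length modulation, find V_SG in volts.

With gate tied to drain, V_SG = V_SD ≥ V_SG − |V_th|, so the device is in saturation.
KCL at the drain: ½ k_p (V_SG − |V_th|)² = (V_DD − V_SG)/R.
Let x = V_SG − 1.08. Then 42 x² + x − 4.54 = 0, giving x = 0.317 V (positive root), so V_SG = 1.4 V.
I_D = (V_DD − V_SG)/R = (5.62 − 1.4) / 31.8 = 0.133 mA.

V_SG = 1.40 V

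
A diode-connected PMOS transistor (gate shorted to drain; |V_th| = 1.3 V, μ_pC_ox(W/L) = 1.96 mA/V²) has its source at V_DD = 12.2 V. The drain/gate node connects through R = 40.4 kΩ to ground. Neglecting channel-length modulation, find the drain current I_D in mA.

I_D = 0.257 mA

With gate tied to drain, V_SG = V_SD ≥ V_SG − |V_th|, so the device is in saturation.
KCL at the drain: ½ k_p (V_SG − |V_th|)² = (V_DD − V_SG)/R.
Let x = V_SG − 1.3. Then 39.6 x² + x − 10.9 = 0, giving x = 0.512 V (positive root), so V_SG = 1.81 V.
I_D = (V_DD − V_SG)/R = (12.2 − 1.81) / 40.4 = 0.257 mA.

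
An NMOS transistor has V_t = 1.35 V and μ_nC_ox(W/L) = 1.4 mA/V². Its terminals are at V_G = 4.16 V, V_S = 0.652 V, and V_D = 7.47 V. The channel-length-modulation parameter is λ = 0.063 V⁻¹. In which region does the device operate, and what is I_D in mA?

V_GS = V_G − V_S = 4.16 − 0.652 = 3.51 V; V_DS = V_D − V_S = 7.47 − 0.652 = 6.82 V.
V_ov = V_GS − V_t = 3.51 − 1.35 = 2.16 V.
Since V_DS = 6.82 V ≥ V_ov = 2.16 V, the device is in saturation.
I_D = ½ k_n V_ov² (1 + λ V_DS) = 0.5 × 1.4 × 2.16² × (1 + 0.063 × 6.82) = 4.66 mA.

Saturation; I_D = 4.66 mA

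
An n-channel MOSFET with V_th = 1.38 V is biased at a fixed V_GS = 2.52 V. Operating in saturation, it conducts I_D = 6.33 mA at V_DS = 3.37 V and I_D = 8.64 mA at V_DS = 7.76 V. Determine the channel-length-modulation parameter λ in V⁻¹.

λ = 0.115 V⁻¹

With V_GS fixed, I_D ∝ (1 + λ V_DS) in saturation, so I_D2/I_D1 = (1 + λ V_DS2)/(1 + λ V_DS1).
8.64/6.33 = 1.365 = (1 + 7.76 λ)/(1 + 3.37 λ).
Solving: λ (I_D1 V_DS2 − I_D2 V_DS1) = I_D2 − I_D1, so λ = (8.64 − 6.33) / (6.33 × 7.76 − 8.64 × 3.37) = 2.31 / 20 = 0.115 V⁻¹.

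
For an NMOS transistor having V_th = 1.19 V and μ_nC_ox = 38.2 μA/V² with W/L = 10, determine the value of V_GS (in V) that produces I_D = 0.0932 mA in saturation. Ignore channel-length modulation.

V_GS = 1.89 V

k_n = μ_nC_ox · (W/L) = 0.382 mA/V².
In saturation I_D = ½ k_n (V_GS − V_th)², so V_GS − V_th = √(2 I_D / k_n) = √(2 × 0.0932 / 0.382) = 0.699 V.
V_GS = 1.19 + 0.699 = 1.89 V.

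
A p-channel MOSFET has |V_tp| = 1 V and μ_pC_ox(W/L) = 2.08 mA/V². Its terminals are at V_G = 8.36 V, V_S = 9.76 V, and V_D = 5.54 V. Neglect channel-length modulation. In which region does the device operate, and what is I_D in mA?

V_SG = V_S − V_G = 9.76 − 8.36 = 1.4 V; V_SD = V_S − V_D = 9.76 − 5.54 = 4.22 V.
V_ov = V_SG − |V_tp| = 1.4 − 1 = 0.4 V.
Since V_SD = 4.22 V ≥ V_ov = 0.4 V, the device is in saturation.
I_D = ½ k_p V_ov² = 0.5 × 2.08 × 0.4² = 0.166 mA.

Saturation; I_D = 0.166 mA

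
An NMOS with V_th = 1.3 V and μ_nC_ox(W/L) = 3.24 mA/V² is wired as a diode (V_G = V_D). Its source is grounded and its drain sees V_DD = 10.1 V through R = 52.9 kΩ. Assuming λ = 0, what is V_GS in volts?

V_GS = 1.61 V

With gate tied to drain, V_GS = V_DS ≥ V_GS − V_th, so the device is in saturation.
KCL at the drain: ½ k_n (V_GS − V_th)² = (V_DD − V_GS)/R.
Let x = V_GS − 1.3. Then 85.7 x² + x − 8.8 = 0, giving x = 0.315 V (positive root), so V_GS = 1.61 V.
I_D = (V_DD − V_GS)/R = (10.1 − 1.61) / 52.9 = 0.16 mA.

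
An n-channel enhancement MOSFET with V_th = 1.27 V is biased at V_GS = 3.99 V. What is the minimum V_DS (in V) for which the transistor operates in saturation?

The boundary between triode and saturation is V_DS = V_GS − V_th = V_ov.
V_ov = 3.99 − 1.27 = 2.72 V.

V_DS,sat = 2.72 V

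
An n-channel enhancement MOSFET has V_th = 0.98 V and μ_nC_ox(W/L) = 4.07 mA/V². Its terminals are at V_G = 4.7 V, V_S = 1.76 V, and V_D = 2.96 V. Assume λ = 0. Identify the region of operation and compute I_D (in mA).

V_GS = V_G − V_S = 4.7 − 1.76 = 2.94 V; V_DS = V_D − V_S = 2.96 − 1.76 = 1.2 V.
V_ov = V_GS − V_th = 2.94 − 0.98 = 1.96 V.
Since V_DS = 1.2 V < V_ov = 1.96 V, the device is in the triode region.
I_D = k_n [V_ov · V_DS − ½ V_DS²] = 4.07 × [1.96 × 1.2 − 0.5 × 1.2²] = 6.64 mA.

Triode; I_D = 6.64 mA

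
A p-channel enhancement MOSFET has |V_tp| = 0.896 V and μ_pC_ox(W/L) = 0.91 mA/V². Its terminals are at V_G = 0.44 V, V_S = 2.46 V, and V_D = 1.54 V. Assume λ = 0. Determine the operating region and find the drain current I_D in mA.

Triode; I_D = 0.556 mA

V_SG = V_S − V_G = 2.46 − 0.44 = 2.02 V; V_SD = V_S − V_D = 2.46 − 1.54 = 0.92 V.
V_ov = V_SG − |V_tp| = 2.02 − 0.896 = 1.12 V.
Since V_SD = 0.92 V < V_ov = 1.12 V, the device is in the triode region.
I_D = k_p [V_ov · V_SD − ½ V_SD²] = 0.91 × [1.12 × 0.92 − 0.5 × 0.92²] = 0.556 mA.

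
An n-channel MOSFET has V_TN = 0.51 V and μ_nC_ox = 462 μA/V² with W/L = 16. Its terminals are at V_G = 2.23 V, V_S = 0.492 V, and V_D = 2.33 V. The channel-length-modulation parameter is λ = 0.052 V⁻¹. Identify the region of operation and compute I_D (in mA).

V_GS = V_G − V_S = 2.23 − 0.492 = 1.74 V; V_DS = V_D − V_S = 2.33 − 0.492 = 1.84 V.
k_n = μ_nC_ox · (W/L) = 7.392 mA/V².
V_ov = V_GS − V_TN = 1.74 − 0.51 = 1.23 V.
Since V_DS = 1.84 V ≥ V_ov = 1.23 V, the device is in saturation.
I_D = ½ k_n V_ov² (1 + λ V_DS) = 0.5 × 7.392 × 1.23² × (1 + 0.052 × 1.84) = 6.11 mA.

Saturation; I_D = 6.11 mA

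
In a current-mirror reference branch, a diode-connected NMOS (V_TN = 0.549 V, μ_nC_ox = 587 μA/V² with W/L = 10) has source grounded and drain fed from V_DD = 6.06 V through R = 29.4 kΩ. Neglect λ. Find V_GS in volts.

With gate tied to drain, V_GS = V_DS ≥ V_GS − V_TN, so the device is in saturation.
k_n = μ_nC_ox · (W/L) = 5.87 mA/V².
KCL at the drain: ½ k_n (V_GS − V_TN)² = (V_DD − V_GS)/R.
Let x = V_GS − 0.549. Then 86.3 x² + x − 5.511 = 0, giving x = 0.247 V (positive root), so V_GS = 0.796 V.
I_D = (V_DD − V_GS)/R = (6.06 − 0.796) / 29.4 = 0.179 mA.

V_GS = 0.796 V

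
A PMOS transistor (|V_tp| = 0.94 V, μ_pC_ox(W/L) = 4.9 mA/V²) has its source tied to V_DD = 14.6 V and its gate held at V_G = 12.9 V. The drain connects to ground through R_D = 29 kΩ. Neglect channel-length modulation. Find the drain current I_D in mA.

I_D = 0.498 mA

V_SG = V_DD − V_G = 14.6 − 12.9 = 1.7 V, so V_ov = 1.7 − 0.94 = 0.76 V.
Assume saturation: I_D = ½ k_p V_ov² = 0.5 × 4.9 × 0.76² = 1.42 mA, giving V_SD = V_DD − I_D R_D = 14.6 − 1.42 × 29 = -26.4 V.
But -26.4 V < V_ov = 0.76 V, so the device is actually in triode.
In triode I_D = k_p[V_ov V_SD − ½ V_SD²] and I_D = (V_DD − V_SD)/R_D. Equating: 71.1 V_SD² − 109 V_SD + 14.6 = 0, giving V_SD = 0.148 V (the root below V_ov).
I_D = (14.6 − 0.148) / 29 = 0.498 mA.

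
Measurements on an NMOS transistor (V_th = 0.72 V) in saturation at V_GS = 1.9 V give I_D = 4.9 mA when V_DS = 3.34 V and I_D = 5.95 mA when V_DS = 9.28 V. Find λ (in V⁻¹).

λ = 0.0410 V⁻¹

With V_GS fixed, I_D ∝ (1 + λ V_DS) in saturation, so I_D2/I_D1 = (1 + λ V_DS2)/(1 + λ V_DS1).
5.95/4.9 = 1.214 = (1 + 9.28 λ)/(1 + 3.34 λ).
Solving: λ (I_D1 V_DS2 − I_D2 V_DS1) = I_D2 − I_D1, so λ = (5.95 − 4.9) / (4.9 × 9.28 − 5.95 × 3.34) = 1.05 / 25.6 = 0.041 V⁻¹.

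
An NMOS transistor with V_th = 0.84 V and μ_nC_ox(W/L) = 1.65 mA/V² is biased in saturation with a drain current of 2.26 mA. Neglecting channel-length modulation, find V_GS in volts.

V_GS = 2.50 V

In saturation I_D = ½ k_n (V_GS − V_th)², so V_GS − V_th = √(2 I_D / k_n) = √(2 × 2.26 / 1.65) = 1.66 V.
V_GS = 0.84 + 1.66 = 2.5 V.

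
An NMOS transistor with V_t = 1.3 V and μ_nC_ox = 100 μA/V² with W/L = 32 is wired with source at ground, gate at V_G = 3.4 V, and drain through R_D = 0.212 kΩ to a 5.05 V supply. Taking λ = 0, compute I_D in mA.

I_D = 7.06 mA

V_GS = V_G = 3.4 V, so V_ov = 3.4 − 1.3 = 2.1 V.
k_n = μ_nC_ox · (W/L) = 3.2 mA/V².
Assume saturation: I_D = ½ k_n V_ov² = 0.5 × 3.2 × 2.1² = 7.06 mA, giving V_DS = V_DD − I_D R_D = 5.05 − 7.06 × 0.212 = 3.55 V.
V_DS = 3.55 V ≥ V_ov = 2.1 V, confirming saturation.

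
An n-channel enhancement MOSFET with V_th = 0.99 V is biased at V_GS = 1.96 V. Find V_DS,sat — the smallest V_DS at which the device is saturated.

The boundary between triode and saturation is V_DS = V_GS − V_th = V_ov.
V_ov = 1.96 − 0.99 = 0.97 V.

V_DS,sat = 0.970 V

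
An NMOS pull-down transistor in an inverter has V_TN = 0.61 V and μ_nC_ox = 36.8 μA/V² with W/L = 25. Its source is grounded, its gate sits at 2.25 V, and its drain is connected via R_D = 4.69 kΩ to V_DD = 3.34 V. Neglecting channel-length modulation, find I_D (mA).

V_GS = V_G = 2.25 V, so V_ov = 2.25 − 0.61 = 1.64 V.
k_n = μ_nC_ox · (W/L) = 0.92 mA/V².
Assume saturation: I_D = ½ k_n V_ov² = 0.5 × 0.92 × 1.64² = 1.24 mA, giving V_DS = V_DD − I_D R_D = 3.34 − 1.24 × 4.69 = -2.46 V.
But -2.46 V < V_ov = 1.64 V, so the device is actually in triode.
In triode I_D = k_n[V_ov V_DS − ½ V_DS²] and I_D = (V_DD − V_DS)/R_D. Equating: 2.16 V_DS² − 8.076 V_DS + 3.34 = 0, giving V_DS = 0.473 V (the root below V_ov).
I_D = (3.34 − 0.473) / 4.69 = 0.611 mA.

I_D = 0.611 mA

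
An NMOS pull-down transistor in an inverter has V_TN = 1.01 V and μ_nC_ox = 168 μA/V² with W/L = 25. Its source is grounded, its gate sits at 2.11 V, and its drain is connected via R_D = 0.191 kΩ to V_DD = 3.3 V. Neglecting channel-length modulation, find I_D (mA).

I_D = 2.54 mA

V_GS = V_G = 2.11 V, so V_ov = 2.11 − 1.01 = 1.1 V.
k_n = μ_nC_ox · (W/L) = 4.2 mA/V².
Assume saturation: I_D = ½ k_n V_ov² = 0.5 × 4.2 × 1.1² = 2.54 mA, giving V_DS = V_DD − I_D R_D = 3.3 − 2.54 × 0.191 = 2.81 V.
V_DS = 2.81 V ≥ V_ov = 1.1 V, confirming saturation.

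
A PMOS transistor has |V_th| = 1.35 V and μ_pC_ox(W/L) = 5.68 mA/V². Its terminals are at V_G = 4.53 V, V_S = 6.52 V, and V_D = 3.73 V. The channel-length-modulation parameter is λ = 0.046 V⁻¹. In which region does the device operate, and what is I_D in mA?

V_SG = V_S − V_G = 6.52 − 4.53 = 1.99 V; V_SD = V_S − V_D = 6.52 − 3.73 = 2.79 V.
V_ov = V_SG − |V_th| = 1.99 − 1.35 = 0.64 V.
Since V_SD = 2.79 V ≥ V_ov = 0.64 V, the device is in saturation.
I_D = ½ k_p V_ov² (1 + λ V_SD) = 0.5 × 5.68 × 0.64² × (1 + 0.046 × 2.79) = 1.31 mA.

Saturation; I_D = 1.31 mA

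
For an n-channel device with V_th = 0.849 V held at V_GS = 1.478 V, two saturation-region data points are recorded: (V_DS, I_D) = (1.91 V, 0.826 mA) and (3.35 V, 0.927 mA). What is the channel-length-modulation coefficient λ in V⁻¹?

λ = 0.101 V⁻¹

With V_GS fixed, I_D ∝ (1 + λ V_DS) in saturation, so I_D2/I_D1 = (1 + λ V_DS2)/(1 + λ V_DS1).
0.927/0.826 = 1.122 = (1 + 3.35 λ)/(1 + 1.91 λ).
Solving: λ (I_D1 V_DS2 − I_D2 V_DS1) = I_D2 − I_D1, so λ = (0.927 − 0.826) / (0.826 × 3.35 − 0.927 × 1.91) = 0.101 / 0.997 = 0.101 V⁻¹.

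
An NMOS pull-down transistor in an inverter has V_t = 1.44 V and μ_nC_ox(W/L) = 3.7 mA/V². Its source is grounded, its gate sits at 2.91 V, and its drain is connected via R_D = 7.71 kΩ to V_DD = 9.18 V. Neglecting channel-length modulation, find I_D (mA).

V_GS = V_G = 2.91 V, so V_ov = 2.91 − 1.44 = 1.47 V.
Assume saturation: I_D = ½ k_n V_ov² = 0.5 × 3.7 × 1.47² = 4 mA, giving V_DS = V_DD − I_D R_D = 9.18 − 4 × 7.71 = -21.6 V.
But -21.6 V < V_ov = 1.47 V, so the device is actually in triode.
In triode I_D = k_n[V_ov V_DS − ½ V_DS²] and I_D = (V_DD − V_DS)/R_D. Equating: 14.3 V_DS² − 42.93 V_DS + 9.18 = 0, giving V_DS = 0.232 V (the root below V_ov).
I_D = (9.18 − 0.232) / 7.71 = 1.16 mA.

I_D = 1.16 mA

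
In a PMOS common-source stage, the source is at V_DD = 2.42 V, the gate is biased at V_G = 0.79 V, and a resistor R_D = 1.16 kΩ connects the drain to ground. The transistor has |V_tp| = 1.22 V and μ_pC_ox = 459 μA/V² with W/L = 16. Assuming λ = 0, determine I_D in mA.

I_D = 0.617 mA

V_SG = V_DD − V_G = 2.42 − 0.79 = 1.63 V, so V_ov = 1.63 − 1.22 = 0.41 V.
k_p = μ_pC_ox · (W/L) = 7.344 mA/V².
Assume saturation: I_D = ½ k_p V_ov² = 0.5 × 7.344 × 0.41² = 0.617 mA, giving V_SD = V_DD − I_D R_D = 2.42 − 0.617 × 1.16 = 1.7 V.
V_SD = 1.7 V ≥ V_ov = 0.41 V, confirming saturation.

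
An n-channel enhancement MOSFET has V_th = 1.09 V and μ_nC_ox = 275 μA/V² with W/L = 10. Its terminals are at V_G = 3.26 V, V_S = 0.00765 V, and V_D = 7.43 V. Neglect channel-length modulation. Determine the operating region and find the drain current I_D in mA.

V_GS = V_G − V_S = 3.26 − 0.00765 = 3.25 V; V_DS = V_D − V_S = 7.43 − 0.00765 = 7.42 V.
k_n = μ_nC_ox · (W/L) = 2.75 mA/V².
V_ov = V_GS − V_th = 3.25 − 1.09 = 2.16 V.
Since V_DS = 7.42 V ≥ V_ov = 2.16 V, the device is in saturation.
I_D = ½ k_n V_ov² = 0.5 × 2.75 × 2.16² = 6.43 mA.

Saturation; I_D = 6.43 mA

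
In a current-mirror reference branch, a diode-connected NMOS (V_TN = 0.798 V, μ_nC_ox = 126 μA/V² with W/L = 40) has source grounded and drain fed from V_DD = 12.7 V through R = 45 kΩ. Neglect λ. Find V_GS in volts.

V_GS = 1.12 V

With gate tied to drain, V_GS = V_DS ≥ V_GS − V_TN, so the device is in saturation.
k_n = μ_nC_ox · (W/L) = 5.04 mA/V².
KCL at the drain: ½ k_n (V_GS − V_TN)² = (V_DD − V_GS)/R.
Let x = V_GS − 0.798. Then 113 x² + x − 11.9 = 0, giving x = 0.32 V (positive root), so V_GS = 1.12 V.
I_D = (V_DD − V_GS)/R = (12.7 − 1.12) / 45 = 0.257 mA.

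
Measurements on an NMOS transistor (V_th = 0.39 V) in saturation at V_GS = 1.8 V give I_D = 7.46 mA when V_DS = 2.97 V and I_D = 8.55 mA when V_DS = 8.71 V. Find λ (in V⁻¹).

With V_GS fixed, I_D ∝ (1 + λ V_DS) in saturation, so I_D2/I_D1 = (1 + λ V_DS2)/(1 + λ V_DS1).
8.55/7.46 = 1.146 = (1 + 8.71 λ)/(1 + 2.97 λ).
Solving: λ (I_D1 V_DS2 − I_D2 V_DS1) = I_D2 − I_D1, so λ = (8.55 − 7.46) / (7.46 × 8.71 − 8.55 × 2.97) = 1.09 / 39.6 = 0.0275 V⁻¹.

λ = 0.0275 V⁻¹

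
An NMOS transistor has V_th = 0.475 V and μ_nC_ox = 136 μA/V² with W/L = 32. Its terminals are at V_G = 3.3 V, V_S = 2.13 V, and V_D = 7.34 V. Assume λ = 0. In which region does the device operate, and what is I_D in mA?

V_GS = V_G − V_S = 3.3 − 2.13 = 1.17 V; V_DS = V_D − V_S = 7.34 − 2.13 = 5.21 V.
k_n = μ_nC_ox · (W/L) = 4.352 mA/V².
V_ov = V_GS − V_th = 1.17 − 0.475 = 0.695 V.
Since V_DS = 5.21 V ≥ V_ov = 0.695 V, the device is in saturation.
I_D = ½ k_n V_ov² = 0.5 × 4.352 × 0.695² = 1.05 mA.

Saturation; I_D = 1.05 mA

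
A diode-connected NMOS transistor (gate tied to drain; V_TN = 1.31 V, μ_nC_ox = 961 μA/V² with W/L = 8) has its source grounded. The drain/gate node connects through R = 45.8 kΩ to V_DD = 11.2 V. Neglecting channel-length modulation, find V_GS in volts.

V_GS = 1.54 V

With gate tied to drain, V_GS = V_DS ≥ V_GS − V_TN, so the device is in saturation.
k_n = μ_nC_ox · (W/L) = 7.688 mA/V².
KCL at the drain: ½ k_n (V_GS − V_TN)² = (V_DD − V_GS)/R.
Let x = V_GS − 1.31. Then 176 x² + x − 9.89 = 0, giving x = 0.234 V (positive root), so V_GS = 1.54 V.
I_D = (V_DD − V_GS)/R = (11.2 − 1.54) / 45.8 = 0.211 mA.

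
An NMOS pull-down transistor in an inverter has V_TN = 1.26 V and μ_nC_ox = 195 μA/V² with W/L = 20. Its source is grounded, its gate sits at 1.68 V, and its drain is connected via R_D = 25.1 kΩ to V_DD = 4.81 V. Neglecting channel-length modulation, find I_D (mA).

I_D = 0.186 mA

V_GS = V_G = 1.68 V, so V_ov = 1.68 − 1.26 = 0.42 V.
k_n = μ_nC_ox · (W/L) = 3.9 mA/V².
Assume saturation: I_D = ½ k_n V_ov² = 0.5 × 3.9 × 0.42² = 0.344 mA, giving V_DS = V_DD − I_D R_D = 4.81 − 0.344 × 25.1 = -3.82 V.
But -3.82 V < V_ov = 0.42 V, so the device is actually in triode.
In triode I_D = k_n[V_ov V_DS − ½ V_DS²] and I_D = (V_DD − V_DS)/R_D. Equating: 48.9 V_DS² − 42.11 V_DS + 4.81 = 0, giving V_DS = 0.136 V (the root below V_ov).
I_D = (4.81 − 0.136) / 25.1 = 0.186 mA.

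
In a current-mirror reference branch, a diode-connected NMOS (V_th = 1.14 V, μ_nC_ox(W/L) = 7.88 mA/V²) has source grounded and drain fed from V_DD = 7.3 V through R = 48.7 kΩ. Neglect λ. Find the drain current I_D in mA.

With gate tied to drain, V_GS = V_DS ≥ V_GS − V_th, so the device is in saturation.
KCL at the drain: ½ k_n (V_GS − V_th)² = (V_DD − V_GS)/R.
Let x = V_GS − 1.14. Then 192 x² + x − 6.16 = 0, giving x = 0.177 V (positive root), so V_GS = 1.32 V.
I_D = (V_DD − V_GS)/R = (7.3 − 1.32) / 48.7 = 0.123 mA.

I_D = 0.123 mA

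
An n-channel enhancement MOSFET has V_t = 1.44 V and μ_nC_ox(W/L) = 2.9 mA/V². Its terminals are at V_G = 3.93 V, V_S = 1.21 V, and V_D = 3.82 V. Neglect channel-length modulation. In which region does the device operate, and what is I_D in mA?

Saturation; I_D = 2.38 mA

V_GS = V_G − V_S = 3.93 − 1.21 = 2.72 V; V_DS = V_D − V_S = 3.82 − 1.21 = 2.61 V.
V_ov = V_GS − V_t = 2.72 − 1.44 = 1.28 V.
Since V_DS = 2.61 V ≥ V_ov = 1.28 V, the device is in saturation.
I_D = ½ k_n V_ov² = 0.5 × 2.9 × 1.28² = 2.38 mA.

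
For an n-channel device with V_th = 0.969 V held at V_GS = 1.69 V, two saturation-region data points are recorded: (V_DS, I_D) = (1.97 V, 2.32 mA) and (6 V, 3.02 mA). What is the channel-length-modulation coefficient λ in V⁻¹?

With V_GS fixed, I_D ∝ (1 + λ V_DS) in saturation, so I_D2/I_D1 = (1 + λ V_DS2)/(1 + λ V_DS1).
3.02/2.32 = 1.302 = (1 + 6 λ)/(1 + 1.97 λ).
Solving: λ (I_D1 V_DS2 − I_D2 V_DS1) = I_D2 − I_D1, so λ = (3.02 − 2.32) / (2.32 × 6 − 3.02 × 1.97) = 0.7 / 7.97 = 0.0878 V⁻¹.

λ = 0.0878 V⁻¹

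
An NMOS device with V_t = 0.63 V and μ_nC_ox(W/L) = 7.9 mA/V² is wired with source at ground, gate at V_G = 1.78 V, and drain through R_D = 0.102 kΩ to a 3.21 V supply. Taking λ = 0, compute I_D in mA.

I_D = 5.22 mA

V_GS = V_G = 1.78 V, so V_ov = 1.78 − 0.63 = 1.15 V.
Assume saturation: I_D = ½ k_n V_ov² = 0.5 × 7.9 × 1.15² = 5.22 mA, giving V_DS = V_DD − I_D R_D = 3.21 − 5.22 × 0.102 = 2.68 V.
V_DS = 2.68 V ≥ V_ov = 1.15 V, confirming saturation.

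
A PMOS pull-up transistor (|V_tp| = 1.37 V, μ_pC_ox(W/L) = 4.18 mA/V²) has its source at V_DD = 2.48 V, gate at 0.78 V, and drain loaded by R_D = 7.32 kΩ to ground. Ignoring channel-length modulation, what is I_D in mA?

I_D = 0.228 mA

V_SG = V_DD − V_G = 2.48 − 0.78 = 1.7 V, so V_ov = 1.7 − 1.37 = 0.33 V.
Assume saturation: I_D = ½ k_p V_ov² = 0.5 × 4.18 × 0.33² = 0.228 mA, giving V_SD = V_DD − I_D R_D = 2.48 − 0.228 × 7.32 = 0.814 V.
V_SD = 0.814 V ≥ V_ov = 0.33 V, confirming saturation.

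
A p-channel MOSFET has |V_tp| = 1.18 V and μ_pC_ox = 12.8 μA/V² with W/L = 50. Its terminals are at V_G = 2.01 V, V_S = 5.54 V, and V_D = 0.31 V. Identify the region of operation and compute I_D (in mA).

Saturation; I_D = 1.77 mA

V_SG = V_S − V_G = 5.54 − 2.01 = 3.53 V; V_SD = V_S − V_D = 5.54 − 0.31 = 5.23 V.
k_p = μ_pC_ox · (W/L) = 0.64 mA/V².
V_ov = V_SG − |V_tp| = 3.53 − 1.18 = 2.35 V.
Since V_SD = 5.23 V ≥ V_ov = 2.35 V, the device is in saturation.
I_D = ½ k_p V_ov² = 0.5 × 0.64 × 2.35² = 1.77 mA.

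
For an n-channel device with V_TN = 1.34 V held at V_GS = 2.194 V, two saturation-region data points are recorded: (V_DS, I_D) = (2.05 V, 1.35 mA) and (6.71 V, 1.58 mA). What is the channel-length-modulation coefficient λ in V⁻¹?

λ = 0.0395 V⁻¹

With V_GS fixed, I_D ∝ (1 + λ V_DS) in saturation, so I_D2/I_D1 = (1 + λ V_DS2)/(1 + λ V_DS1).
1.58/1.35 = 1.17 = (1 + 6.71 λ)/(1 + 2.05 λ).
Solving: λ (I_D1 V_DS2 − I_D2 V_DS1) = I_D2 − I_D1, so λ = (1.58 − 1.35) / (1.35 × 6.71 − 1.58 × 2.05) = 0.23 / 5.82 = 0.0395 V⁻¹.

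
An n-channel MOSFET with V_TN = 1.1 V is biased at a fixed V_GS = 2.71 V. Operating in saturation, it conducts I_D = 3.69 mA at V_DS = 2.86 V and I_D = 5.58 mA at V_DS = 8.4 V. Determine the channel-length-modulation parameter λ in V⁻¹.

λ = 0.126 V⁻¹

With V_GS fixed, I_D ∝ (1 + λ V_DS) in saturation, so I_D2/I_D1 = (1 + λ V_DS2)/(1 + λ V_DS1).
5.58/3.69 = 1.512 = (1 + 8.4 λ)/(1 + 2.86 λ).
Solving: λ (I_D1 V_DS2 − I_D2 V_DS1) = I_D2 − I_D1, so λ = (5.58 − 3.69) / (3.69 × 8.4 − 5.58 × 2.86) = 1.89 / 15 = 0.126 V⁻¹.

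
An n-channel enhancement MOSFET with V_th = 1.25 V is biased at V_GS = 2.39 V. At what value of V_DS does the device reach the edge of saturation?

The boundary between triode and saturation is V_DS = V_GS − V_th = V_ov.
V_ov = 2.39 − 1.25 = 1.14 V.

V_DS,sat = 1.14 V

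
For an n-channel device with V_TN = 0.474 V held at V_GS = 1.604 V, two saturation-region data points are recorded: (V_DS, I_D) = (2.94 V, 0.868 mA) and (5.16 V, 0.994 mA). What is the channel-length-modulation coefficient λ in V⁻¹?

With V_GS fixed, I_D ∝ (1 + λ V_DS) in saturation, so I_D2/I_D1 = (1 + λ V_DS2)/(1 + λ V_DS1).
0.994/0.868 = 1.145 = (1 + 5.16 λ)/(1 + 2.94 λ).
Solving: λ (I_D1 V_DS2 − I_D2 V_DS1) = I_D2 − I_D1, so λ = (0.994 − 0.868) / (0.868 × 5.16 − 0.994 × 2.94) = 0.126 / 1.56 = 0.0809 V⁻¹.

λ = 0.0809 V⁻¹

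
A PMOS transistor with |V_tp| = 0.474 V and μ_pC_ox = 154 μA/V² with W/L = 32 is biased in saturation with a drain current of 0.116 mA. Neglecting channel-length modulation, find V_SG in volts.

k_p = μ_pC_ox · (W/L) = 4.928 mA/V².
In saturation I_D = ½ k_p (V_SG − |V_tp|)², so V_SG − |V_tp| = √(2 I_D / k_p) = √(2 × 0.116 / 4.928) = 0.217 V.
V_SG = 0.474 + 0.217 = 0.691 V.

V_SG = 0.691 V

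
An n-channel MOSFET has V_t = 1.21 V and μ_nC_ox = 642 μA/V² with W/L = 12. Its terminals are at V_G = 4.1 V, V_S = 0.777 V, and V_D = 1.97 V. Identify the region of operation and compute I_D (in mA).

V_GS = V_G − V_S = 4.1 − 0.777 = 3.32 V; V_DS = V_D − V_S = 1.97 − 0.777 = 1.19 V.
k_n = μ_nC_ox · (W/L) = 7.704 mA/V².
V_ov = V_GS − V_t = 3.32 − 1.21 = 2.11 V.
Since V_DS = 1.19 V < V_ov = 2.11 V, the device is in the triode region.
I_D = k_n [V_ov · V_DS − ½ V_DS²] = 7.704 × [2.11 × 1.19 − 0.5 × 1.19²] = 13.9 mA.

Triode; I_D = 13.9 mA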